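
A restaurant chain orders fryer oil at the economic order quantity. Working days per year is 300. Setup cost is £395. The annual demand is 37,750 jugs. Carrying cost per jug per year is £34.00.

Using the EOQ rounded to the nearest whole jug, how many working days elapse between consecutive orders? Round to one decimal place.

2DS/H = 2·37,750·395/34 = 877,132.35
EOQ = √877,132.35 ≈ 936.55 → Q = 937 jugs
Cycle time = (working days × Q)/D = (300 × 937) / 37,750 = 7.446 days

7.4 days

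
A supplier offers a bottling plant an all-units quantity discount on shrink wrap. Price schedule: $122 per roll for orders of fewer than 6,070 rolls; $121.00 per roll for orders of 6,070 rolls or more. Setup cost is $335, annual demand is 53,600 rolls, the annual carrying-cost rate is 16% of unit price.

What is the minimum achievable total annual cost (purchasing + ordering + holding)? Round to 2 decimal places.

$6,547,315.75

H₁ = 16%×$122 = $19.5200;  H₂ = 16%×$121.00 = $19.3600
EOQ₁ = √(2×53,600×335/19.5200) = 1,356.38  (< 6,070, feasible at tier 1)
EOQ₂ = √(2×53,600×335/19.3600) = 1,361.97  (< 6,070 → use Q = 6,070 at tier-2 price)
TC(tier 1 (EOQ₁), Q≈1,356.4) = $6,565,676.45
TC(tier 2, Q≈6,070.0) = $6,547,315.75
Minimum at tier 2: $6,547,315.75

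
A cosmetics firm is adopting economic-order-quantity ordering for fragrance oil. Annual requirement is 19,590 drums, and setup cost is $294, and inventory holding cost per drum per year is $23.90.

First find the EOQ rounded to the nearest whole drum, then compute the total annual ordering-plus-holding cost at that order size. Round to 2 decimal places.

$16,592.23

Optimal lot size Q* = (2 × 19,590 × $294 / $23.9)^½ ≈ 694.24 → Q = 694 drums
Annual ordering cost = (D/Q)·S = (19,590/694) × 294 = $8,298.93
Annual holding cost  = (Q/2)·H = (694/2) × 23.9 = $8,293.30
Total = $8,298.93 + $8,293.30 = $16,592.23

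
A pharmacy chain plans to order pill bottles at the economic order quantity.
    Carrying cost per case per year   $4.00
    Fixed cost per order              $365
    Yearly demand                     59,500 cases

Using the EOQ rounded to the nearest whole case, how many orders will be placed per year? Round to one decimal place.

18.1 orders per year

Optimal lot size Q* = (2 × 59,500 × $365 / $4)^½ ≈ 3,295.26 → Q = 3,295
Orders per year = D/Q = 59,500 / 3,295 = 18.058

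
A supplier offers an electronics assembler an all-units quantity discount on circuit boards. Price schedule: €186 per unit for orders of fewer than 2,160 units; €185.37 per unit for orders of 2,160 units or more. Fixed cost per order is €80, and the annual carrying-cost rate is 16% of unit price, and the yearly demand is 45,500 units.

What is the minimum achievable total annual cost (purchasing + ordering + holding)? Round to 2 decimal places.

H₁ = 16%×€186 = €29.7600;  H₂ = 16%×€185.37 = €29.6592
EOQ₁ = √(2×45,500×80/29.7600) = 494.59  (< 2,160, feasible at tier 1)
EOQ₂ = √(2×45,500×80/29.6592) = 495.43  (< 2,160 → use Q = 2,160 at tier-2 price)
TC(tier 1 (EOQ₁), Q≈494.6) = €8,477,719.13
TC(tier 2, Q≈2,160.0) = €8,468,052.12
Minimum at tier 2: €8,468,052.12

€8,468,052.12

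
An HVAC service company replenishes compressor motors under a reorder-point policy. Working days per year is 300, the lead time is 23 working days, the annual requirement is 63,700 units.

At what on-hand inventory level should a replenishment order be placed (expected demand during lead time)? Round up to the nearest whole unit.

4,884 units

Daily demand d = 63,700 / 300 = 212.333 units/day
Demand during lead time = 212.333 × 23 = 4,883.67
Reorder point = 4,883.67 → round up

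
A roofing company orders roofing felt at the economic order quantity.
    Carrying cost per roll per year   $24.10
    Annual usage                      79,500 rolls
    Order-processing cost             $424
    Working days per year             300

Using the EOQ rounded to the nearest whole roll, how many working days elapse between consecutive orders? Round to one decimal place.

6.3 days

Q* = √(2·D·S / H) = √(2·79,500·424 / 24.1) = √2,797,344.4 ≈ 1,672.53 → Q = 1,673 rolls
Days between orders = 300 / (D/Q) = 300 / 47.519 ≈ 6.313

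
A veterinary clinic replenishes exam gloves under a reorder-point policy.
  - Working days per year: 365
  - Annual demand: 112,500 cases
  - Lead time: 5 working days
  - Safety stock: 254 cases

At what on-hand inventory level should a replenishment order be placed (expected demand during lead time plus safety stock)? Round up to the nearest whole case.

1,796 cases

Daily demand d = 112,500 / 365 = 308.219 cases/day
Demand during lead time = 308.219 × 5 = 1,541.10
Reorder point = 1,541.10 + 254 = 1,795.10 → round up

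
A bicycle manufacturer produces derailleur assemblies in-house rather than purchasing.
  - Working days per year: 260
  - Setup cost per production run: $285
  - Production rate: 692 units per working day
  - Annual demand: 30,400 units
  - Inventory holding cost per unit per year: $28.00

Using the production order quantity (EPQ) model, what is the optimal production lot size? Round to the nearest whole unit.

863 units

Daily demand d = 30,400/260 = 116.923; p = 692; 1 − d/p = 0.83104
EPQ = √(2DS / (H(1 − d/p)))
    = √(2 × 30,400 × 285 / (28 × 0.83104)) ≈ 862.95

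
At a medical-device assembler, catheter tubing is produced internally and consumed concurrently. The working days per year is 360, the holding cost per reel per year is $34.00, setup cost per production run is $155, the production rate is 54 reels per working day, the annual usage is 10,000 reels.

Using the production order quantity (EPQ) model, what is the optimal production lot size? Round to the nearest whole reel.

433 reels

Daily demand d = 10,000/360 = 27.778; p = 54; 1 − d/p = 0.48560
EPQ = √(2DS / (H(1 − d/p)))
    = √(2 × 10,000 × 155 / (34 × 0.48560)) ≈ 433.31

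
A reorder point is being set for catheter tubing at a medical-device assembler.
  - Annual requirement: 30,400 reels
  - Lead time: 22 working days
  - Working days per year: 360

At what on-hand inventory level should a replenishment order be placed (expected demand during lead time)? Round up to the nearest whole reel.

Daily demand d = 30,400 / 360 = 84.444 reels/day
Demand during lead time = 84.444 × 22 = 1,857.78
Reorder point = 1,857.78 → round up

1,858 reels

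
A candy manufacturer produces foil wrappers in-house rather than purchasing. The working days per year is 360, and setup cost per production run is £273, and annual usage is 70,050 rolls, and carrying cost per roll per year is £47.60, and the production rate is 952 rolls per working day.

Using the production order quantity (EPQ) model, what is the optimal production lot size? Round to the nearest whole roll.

Daily demand d = 70,050/360 = 194.583; p = 952; 1 − d/p = 0.79561
EPQ = √(2DS / (H(1 − d/p)))
    = √(2 × 70,050 × 273 / (47.6 × 0.79561)) ≈ 1,004.96

1,005 rolls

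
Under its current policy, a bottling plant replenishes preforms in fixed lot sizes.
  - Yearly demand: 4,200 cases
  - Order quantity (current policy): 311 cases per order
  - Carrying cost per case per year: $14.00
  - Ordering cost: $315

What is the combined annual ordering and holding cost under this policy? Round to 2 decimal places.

Orders/yr = 4,200/311 = 13.505; ordering cost = 13.505 × $315 = $4,254.02
Average inventory = 311/2 = 155.5; holding cost = 155.5 × $14 = $2,177.00
Total = $4,254.02 + $2,177.00 = $6,431.02

$6,431.02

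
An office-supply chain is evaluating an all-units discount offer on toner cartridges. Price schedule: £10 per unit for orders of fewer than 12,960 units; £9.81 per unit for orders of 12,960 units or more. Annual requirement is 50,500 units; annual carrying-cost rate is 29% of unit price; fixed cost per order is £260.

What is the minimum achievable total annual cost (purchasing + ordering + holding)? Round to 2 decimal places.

H₁ = 29%×£10 = £2.9000;  H₂ = 29%×£9.81 = £2.8449
EOQ₁ = √(2×50,500×260/2.9000) = 3,009.18  (< 12,960, feasible at tier 1)
EOQ₂ = √(2×50,500×260/2.8449) = 3,038.18  (< 12,960 → use Q = 12,960 at tier-2 price)
TC(tier 1 (EOQ₁), Q≈3,009.2) = £513,726.63
TC(tier 2, Q≈12,960.0) = £514,853.07
Minimum at tier 1 (EOQ₁): £513,726.63

£513,726.63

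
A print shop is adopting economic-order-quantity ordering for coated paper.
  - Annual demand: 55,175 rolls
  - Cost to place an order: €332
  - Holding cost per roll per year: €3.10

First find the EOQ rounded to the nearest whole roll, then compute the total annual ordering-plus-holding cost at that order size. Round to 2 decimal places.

€10,657.03

2DS/H = 2·55,175·332/3.1 = 11,818,129.03
EOQ = √11,818,129.03 ≈ 3,437.75 → Q = 3,438 rolls
Annual ordering cost = (D/Q)·S = (55,175/3,438) × 332 = €5,328.13
Annual holding cost  = (Q/2)·H = (3,438/2) × 3.1 = €5,328.90
Total = €5,328.13 + €5,328.90 = €10,657.03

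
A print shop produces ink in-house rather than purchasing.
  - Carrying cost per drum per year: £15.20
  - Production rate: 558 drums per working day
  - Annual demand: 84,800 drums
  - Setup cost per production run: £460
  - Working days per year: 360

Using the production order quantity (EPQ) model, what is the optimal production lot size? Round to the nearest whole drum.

Daily demand d = 84,800/360 = 235.556; p = 558; 1 − d/p = 0.57786
EPQ = √(2DS / (H(1 − d/p)))
    = √(2 × 84,800 × 460 / (15.2 × 0.57786)) ≈ 2,980.30

2,980 drums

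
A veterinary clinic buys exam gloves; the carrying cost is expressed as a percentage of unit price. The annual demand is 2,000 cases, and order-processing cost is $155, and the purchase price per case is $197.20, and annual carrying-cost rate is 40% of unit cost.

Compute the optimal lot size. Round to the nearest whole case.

89 cases

H = i·C = 0.4 × $197.2 = $78.8800 per case-year
2DS/H = 2·2,000·155/78.88 = 7,860.04
EOQ = √7,860.04 ≈ 88.66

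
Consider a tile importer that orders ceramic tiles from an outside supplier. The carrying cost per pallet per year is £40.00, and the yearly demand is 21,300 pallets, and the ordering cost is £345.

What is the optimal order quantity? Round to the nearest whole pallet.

606 pallets

2DS/H = 2·21,300·345/40 = 367,425.00
EOQ = √367,425.00 ≈ 606.16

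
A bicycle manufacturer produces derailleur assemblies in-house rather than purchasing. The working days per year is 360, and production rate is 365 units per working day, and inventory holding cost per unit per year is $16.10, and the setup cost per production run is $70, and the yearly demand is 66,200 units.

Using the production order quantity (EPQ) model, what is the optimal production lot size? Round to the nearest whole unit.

1,077 units

Daily demand d = 66,200/360 = 183.889; p = 365; 1 − d/p = 0.49619
EPQ = √(2DS / (H(1 − d/p)))
    = √(2 × 66,200 × 70 / (16.1 × 0.49619)) ≈ 1,077.09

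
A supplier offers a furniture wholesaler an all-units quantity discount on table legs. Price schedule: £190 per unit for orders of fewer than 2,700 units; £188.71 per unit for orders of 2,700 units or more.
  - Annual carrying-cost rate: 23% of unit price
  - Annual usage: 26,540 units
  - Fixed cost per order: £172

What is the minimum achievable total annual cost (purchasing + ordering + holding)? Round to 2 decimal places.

H₁ = 23%×£190 = £43.7000;  H₂ = 23%×£188.71 = £43.4033
EOQ₁ = √(2×26,540×172/43.7000) = 457.08  (< 2,700, feasible at tier 1)
EOQ₂ = √(2×26,540×172/43.4033) = 458.64  (< 2,700 → use Q = 2,700 at tier-2 price)
TC(tier 1 (EOQ₁), Q≈457.1) = £5,062,574.25
TC(tier 2, Q≈2,700.0) = £5,068,648.55
Minimum at tier 1 (EOQ₁): £5,062,574.25

£5,062,574.25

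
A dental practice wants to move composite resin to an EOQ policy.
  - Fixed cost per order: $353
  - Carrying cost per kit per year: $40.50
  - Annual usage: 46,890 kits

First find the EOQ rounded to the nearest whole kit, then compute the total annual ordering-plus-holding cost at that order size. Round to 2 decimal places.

2DS/H = 2·46,890·353/40.5 = 817,391.11
EOQ = √817,391.11 ≈ 904.10 → Q = 904 kits
Annual ordering cost = (D/Q)·S = (46,890/904) × 353 = $18,309.92
Annual holding cost  = (Q/2)·H = (904/2) × 40.5 = $18,306.00
Total = $18,309.92 + $18,306.00 = $36,615.92

$36,615.92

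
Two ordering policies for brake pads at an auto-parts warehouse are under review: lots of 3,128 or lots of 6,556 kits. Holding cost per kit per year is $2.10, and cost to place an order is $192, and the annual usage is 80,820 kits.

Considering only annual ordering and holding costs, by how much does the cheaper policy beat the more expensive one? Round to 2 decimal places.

For each Q, cost = (D/Q)·S + (Q/2)·H.
TC(3,128) = (80,820/3,128)×192 + (3,128/2)×2.1 = $8,245.22
TC(6,556) = (80,820/6,556)×192 + (6,556/2)×2.1 = $9,250.71
|ΔTC| = |$8,245.22 − $9,250.71| = $1,005.49

$1,005.49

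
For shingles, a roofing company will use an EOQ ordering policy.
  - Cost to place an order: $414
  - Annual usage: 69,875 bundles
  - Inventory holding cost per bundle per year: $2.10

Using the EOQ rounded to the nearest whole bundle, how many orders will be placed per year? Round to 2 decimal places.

13.31 orders per year

Optimal lot size Q* = (2 × 69,875 × $414 / $2.1)^½ ≈ 5,248.88 → Q = 5,249
Orders per year = D/Q = 69,875 / 5,249 = 13.312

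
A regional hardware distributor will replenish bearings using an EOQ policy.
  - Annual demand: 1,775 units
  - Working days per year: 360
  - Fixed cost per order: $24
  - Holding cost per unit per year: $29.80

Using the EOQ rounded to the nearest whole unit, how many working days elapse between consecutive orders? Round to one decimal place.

Q* = √(2·D·S / H) = √(2·1,775·24 / 29.8) = √2,859.1 ≈ 53.47 → Q = 53 units
Days between orders = 360 / (D/Q) = 360 / 33.491 ≈ 10.749

10.7 days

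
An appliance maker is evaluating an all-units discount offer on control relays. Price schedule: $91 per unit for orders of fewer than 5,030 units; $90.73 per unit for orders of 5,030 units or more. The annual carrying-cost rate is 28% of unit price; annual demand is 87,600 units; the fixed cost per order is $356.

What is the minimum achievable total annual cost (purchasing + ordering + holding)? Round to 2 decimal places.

H₁ = 28%×$91 = $25.4800;  H₂ = 28%×$90.73 = $25.4044
EOQ₁ = √(2×87,600×356/25.4800) = 1,564.56  (< 5,030, feasible at tier 1)
EOQ₂ = √(2×87,600×356/25.4044) = 1,566.89  (< 5,030 → use Q = 5,030 at tier-2 price)
TC(tier 1 (EOQ₁), Q≈1,564.6) = $8,011,465.00
TC(tier 2, Q≈5,030.0) = $8,018,039.99
Minimum at tier 1 (EOQ₁): $8,011,465.00

$8,011,465.00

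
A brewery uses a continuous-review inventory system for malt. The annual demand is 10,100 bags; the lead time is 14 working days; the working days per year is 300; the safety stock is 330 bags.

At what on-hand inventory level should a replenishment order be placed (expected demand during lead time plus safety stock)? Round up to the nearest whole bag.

802 bags

Daily demand d = 10,100 / 300 = 33.667 bags/day
Demand during lead time = 33.667 × 14 = 471.33
Reorder point = 471.33 + 330 = 801.33 → round up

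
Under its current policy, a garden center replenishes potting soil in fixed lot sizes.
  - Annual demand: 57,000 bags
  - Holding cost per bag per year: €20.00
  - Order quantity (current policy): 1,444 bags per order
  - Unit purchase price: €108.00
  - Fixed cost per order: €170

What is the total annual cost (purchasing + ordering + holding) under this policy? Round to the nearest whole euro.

Ordering: D/Q × S = 57,000/1,444 × €170 = €6,710.53
Holding:  Q/2 × H = 1,444/2 × €20 = €14,440.00
Purchase cost = D·C = 57,000 × 108 = €6,156,000.00
Total = €6,710.53 + €14,440.00 + €6,156,000.00 = €6,177,150.53

€6,177,151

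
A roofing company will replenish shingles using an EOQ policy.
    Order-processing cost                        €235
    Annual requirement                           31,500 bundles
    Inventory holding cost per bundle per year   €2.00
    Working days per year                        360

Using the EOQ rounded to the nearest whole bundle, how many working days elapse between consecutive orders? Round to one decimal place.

31.1 days

Q* = √(2·D·S / H) = √(2·31,500·235 / 2) = √7,402,500.0 ≈ 2,720.75 → Q = 2,721 bundles
T = Q/D × 360 days = 2,721/31,500 × 360 = 31.097 days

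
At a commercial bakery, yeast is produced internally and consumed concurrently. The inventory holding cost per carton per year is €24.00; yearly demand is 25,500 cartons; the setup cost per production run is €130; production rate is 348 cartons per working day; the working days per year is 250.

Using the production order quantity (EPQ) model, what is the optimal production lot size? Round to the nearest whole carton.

625 cartons

d = 25,500/250 = 102.0000 cartons/day;  effective holding cost H(1 − d/p) = 24·(1 − 102.0000/348) = 16.96552
Q* = √(2DS / H_eff) = √(2·25,500·130 / 16.96552) ≈ 625.13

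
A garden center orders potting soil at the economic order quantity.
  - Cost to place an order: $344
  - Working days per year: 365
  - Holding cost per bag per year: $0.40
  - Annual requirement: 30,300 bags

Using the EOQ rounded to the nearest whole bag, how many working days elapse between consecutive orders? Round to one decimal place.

87.0 days

2DS/H = 2·30,300·344/0.4 = 52,116,000.00
EOQ = √52,116,000.00 ≈ 7,219.14 → Q = 7,219 bags
Days between orders = 365 / (D/Q) = 365 / 4.197 ≈ 86.962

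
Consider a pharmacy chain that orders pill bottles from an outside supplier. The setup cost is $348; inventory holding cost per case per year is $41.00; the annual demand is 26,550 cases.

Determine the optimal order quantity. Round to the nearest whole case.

Optimal lot size Q* = (2 × 26,550 × $348 / $41)^½ ≈ 671.34

671 cases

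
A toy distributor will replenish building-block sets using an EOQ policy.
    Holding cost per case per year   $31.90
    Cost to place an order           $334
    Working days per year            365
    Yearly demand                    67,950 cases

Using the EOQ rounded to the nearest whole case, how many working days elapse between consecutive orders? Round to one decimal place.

6.4 days

2DS/H = 2·67,950·334/31.9 = 1,422,902.82
EOQ = √1,422,902.82 ≈ 1,192.85 → Q = 1,193 cases
T = Q/D × 365 days = 1,193/67,950 × 365 = 6.408 days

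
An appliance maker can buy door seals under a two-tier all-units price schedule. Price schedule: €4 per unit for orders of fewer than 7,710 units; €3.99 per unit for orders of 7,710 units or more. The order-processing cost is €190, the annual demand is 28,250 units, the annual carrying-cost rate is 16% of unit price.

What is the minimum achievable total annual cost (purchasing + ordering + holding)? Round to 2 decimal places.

H₁ = 16%×€4 = €0.6400;  H₂ = 16%×€3.99 = €0.6384
EOQ₁ = √(2×28,250×190/0.6400) = 4,095.54  (< 7,710, feasible at tier 1)
EOQ₂ = √(2×28,250×190/0.6384) = 4,100.67  (< 7,710 → use Q = 7,710 at tier-2 price)
TC(tier 1 (EOQ₁), Q≈4,095.5) = €115,621.14
TC(tier 2, Q≈7,710.0) = €115,874.71
Minimum at tier 1 (EOQ₁): €115,621.14

€115,621.14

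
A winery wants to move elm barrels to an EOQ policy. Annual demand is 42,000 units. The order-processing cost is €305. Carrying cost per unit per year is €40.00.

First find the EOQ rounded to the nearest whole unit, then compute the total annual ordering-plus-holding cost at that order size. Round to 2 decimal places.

EOQ = √(2DS/H) = √(2 × 42,000 × 305 / 40)
    = √(640,500.00) ≈ 800.31 → Q = 800 units
Ordering: D/Q × S = 42,000/800 × €305 = €16,012.50
Holding:  Q/2 × H = 800/2 × €40 = €16,000.00
Total = €16,012.50 + €16,000.00 = €32,012.50

€32,012.50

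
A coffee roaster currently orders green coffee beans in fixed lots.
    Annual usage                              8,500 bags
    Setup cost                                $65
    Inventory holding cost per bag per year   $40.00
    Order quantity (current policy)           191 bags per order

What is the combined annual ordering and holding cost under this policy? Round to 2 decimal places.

Orders/yr = 8,500/191 = 44.503; ordering cost = 44.503 × $65 = $2,892.67
Average inventory = 191/2 = 95.5; holding cost = 95.5 × $40 = $3,820.00
Total = $2,892.67 + $3,820.00 = $6,712.67

$6,712.67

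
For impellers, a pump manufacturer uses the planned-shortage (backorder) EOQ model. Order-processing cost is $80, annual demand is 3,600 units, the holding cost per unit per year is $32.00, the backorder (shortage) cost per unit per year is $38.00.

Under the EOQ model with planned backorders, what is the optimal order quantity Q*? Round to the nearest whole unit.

Q* = √(2DS/H) · √((H + b)/b)
   = √(2 × 3,600 × 80 / 32) · √((32 + 38) / 38)
   = 134.164 × 1.3572 ≈ 182.09

182 units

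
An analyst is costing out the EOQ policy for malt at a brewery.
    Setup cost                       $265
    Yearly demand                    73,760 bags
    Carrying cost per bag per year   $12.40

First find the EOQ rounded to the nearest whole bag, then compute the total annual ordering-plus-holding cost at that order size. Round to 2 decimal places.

$22,017.06

Optimal lot size Q* = (2 × 73,760 × $265 / $12.4)^½ ≈ 1,775.57 → Q = 1,776 bags
Orders/yr = 73,760/1,776 = 41.532; ordering cost = 41.532 × $265 = $11,005.86
Average inventory = 1,776/2 = 888; holding cost = 888 × $12.4 = $11,011.20
Total = $11,005.86 + $11,011.20 = $22,017.06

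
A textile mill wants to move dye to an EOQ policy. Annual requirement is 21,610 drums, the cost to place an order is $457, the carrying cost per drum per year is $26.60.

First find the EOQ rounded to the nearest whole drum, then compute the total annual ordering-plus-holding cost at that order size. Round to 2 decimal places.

$22,921.41

Optimal lot size Q* = (2 × 21,610 × $457 / $26.6)^½ ≈ 861.71 → Q = 862 drums
Annual ordering cost = (D/Q)·S = (21,610/862) × 457 = $11,456.81
Annual holding cost  = (Q/2)·H = (862/2) × 26.6 = $11,464.60
Total = $11,456.81 + $11,464.60 = $22,921.41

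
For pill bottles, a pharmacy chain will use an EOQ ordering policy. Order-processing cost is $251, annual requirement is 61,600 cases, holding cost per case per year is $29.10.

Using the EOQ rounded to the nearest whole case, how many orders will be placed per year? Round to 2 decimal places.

EOQ = √(2DS/H) = √(2 × 61,600 × 251 / 29.1)
    = √(1,062,652.92) ≈ 1,030.85 → Q = 1,031
N = D/Q = 61,600/1,031 ≈ 59.748 orders/yr

59.75 orders per year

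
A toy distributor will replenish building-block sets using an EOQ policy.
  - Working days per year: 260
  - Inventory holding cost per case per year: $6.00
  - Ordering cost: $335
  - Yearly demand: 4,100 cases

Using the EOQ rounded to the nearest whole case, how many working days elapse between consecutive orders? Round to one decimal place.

42.9 days

Q* = √(2·D·S / H) = √(2·4,100·335 / 6) = √457,833.3 ≈ 676.63 → Q = 677 cases
Days between orders = 260 / (D/Q) = 260 / 6.056 ≈ 42.932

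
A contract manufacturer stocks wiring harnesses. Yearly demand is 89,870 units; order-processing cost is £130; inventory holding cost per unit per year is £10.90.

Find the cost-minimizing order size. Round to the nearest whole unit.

2DS/H = 2·89,870·130/10.9 = 2,143,688.07
EOQ = √2,143,688.07 ≈ 1,464.13

1,464 units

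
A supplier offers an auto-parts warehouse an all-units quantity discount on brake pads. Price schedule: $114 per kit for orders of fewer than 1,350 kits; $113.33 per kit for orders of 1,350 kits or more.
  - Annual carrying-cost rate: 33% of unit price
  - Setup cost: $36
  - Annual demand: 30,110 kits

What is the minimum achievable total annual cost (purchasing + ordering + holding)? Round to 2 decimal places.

H₁ = 33%×$114 = $37.6200;  H₂ = 33%×$113.33 = $37.3989
EOQ₁ = √(2×30,110×36/37.6200) = 240.06  (< 1,350, feasible at tier 1)
EOQ₂ = √(2×30,110×36/37.3989) = 240.76  (< 1,350 → use Q = 1,350 at tier-2 price)
TC(tier 1 (EOQ₁), Q≈240.1) = $3,441,570.90
TC(tier 2, Q≈1,350.0) = $3,438,413.49
Minimum at tier 2: $3,438,413.49

$3,438,413.49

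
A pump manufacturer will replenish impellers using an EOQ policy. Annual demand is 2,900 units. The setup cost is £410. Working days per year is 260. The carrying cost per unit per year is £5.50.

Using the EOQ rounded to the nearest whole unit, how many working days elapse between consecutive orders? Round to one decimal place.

59.0 days

EOQ = √(2DS/H) = √(2 × 2,900 × 410 / 5.5)
    = √(432,363.64) ≈ 657.54 → Q = 658 units
Cycle time = (working days × Q)/D = (260 × 658) / 2,900 = 58.993 days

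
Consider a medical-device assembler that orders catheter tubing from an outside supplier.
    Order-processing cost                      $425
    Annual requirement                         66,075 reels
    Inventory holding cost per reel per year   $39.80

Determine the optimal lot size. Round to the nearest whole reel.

1,188 reels

Optimal lot size Q* = (2 × 66,075 × $425 / $39.8)^½ ≈ 1,187.92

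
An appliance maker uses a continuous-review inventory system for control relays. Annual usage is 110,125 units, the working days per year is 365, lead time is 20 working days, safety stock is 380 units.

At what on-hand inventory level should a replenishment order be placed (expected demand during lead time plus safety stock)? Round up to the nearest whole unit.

6,415 units

Daily demand d = 110,125 / 365 = 301.712 units/day
Demand during lead time = 301.712 × 20 = 6,034.25
Reorder point = 6,034.25 + 380 = 6,414.25 → round up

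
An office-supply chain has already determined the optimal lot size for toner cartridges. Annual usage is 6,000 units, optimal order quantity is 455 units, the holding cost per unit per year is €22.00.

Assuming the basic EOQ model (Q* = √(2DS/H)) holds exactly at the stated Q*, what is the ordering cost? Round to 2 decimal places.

€379.55

From Q* = √(2DS/H) ⇒ Q*² = 2DS/H.
S = Q²H / (2D) = 455² × 22 / (2 × 6,000) = 379.5458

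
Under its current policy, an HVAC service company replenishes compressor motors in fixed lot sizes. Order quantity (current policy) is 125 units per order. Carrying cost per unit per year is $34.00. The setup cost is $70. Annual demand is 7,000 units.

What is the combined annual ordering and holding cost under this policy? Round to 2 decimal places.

$6,045.00

Orders/yr = 7,000/125 = 56.000; ordering cost = 56.000 × $70 = $3,920.00
Average inventory = 125/2 = 62.5; holding cost = 62.5 × $34 = $2,125.00
Total = $3,920.00 + $2,125.00 = $6,045.00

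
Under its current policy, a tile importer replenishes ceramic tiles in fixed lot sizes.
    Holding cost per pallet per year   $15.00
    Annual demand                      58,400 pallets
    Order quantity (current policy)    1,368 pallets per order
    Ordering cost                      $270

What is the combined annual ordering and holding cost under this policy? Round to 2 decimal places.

$21,786.32

Orders/yr = 58,400/1,368 = 42.690; ordering cost = 42.690 × $270 = $11,526.32
Average inventory = 1,368/2 = 684; holding cost = 684 × $15 = $10,260.00
Total = $11,526.32 + $10,260.00 = $21,786.32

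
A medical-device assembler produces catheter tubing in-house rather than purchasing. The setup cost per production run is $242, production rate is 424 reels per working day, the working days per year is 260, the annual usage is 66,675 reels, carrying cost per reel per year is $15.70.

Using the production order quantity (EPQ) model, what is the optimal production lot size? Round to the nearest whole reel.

d = 66,675/260 = 256.4423 reels/day;  effective holding cost H(1 − d/p) = 15.7·(1 − 256.4423/424) = 6.20438
Q* = √(2DS / H_eff) = √(2·66,675·242 / 6.20438) ≈ 2,280.63

2,281 reels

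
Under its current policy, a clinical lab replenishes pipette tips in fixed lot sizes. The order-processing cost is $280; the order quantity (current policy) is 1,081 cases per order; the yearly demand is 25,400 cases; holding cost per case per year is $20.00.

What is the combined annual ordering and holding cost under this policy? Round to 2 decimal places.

Ordering: D/Q × S = 25,400/1,081 × $280 = $6,579.09
Holding:  Q/2 × H = 1,081/2 × $20 = $10,810.00
Total = $6,579.09 + $10,810.00 = $17,389.09

$17,389.09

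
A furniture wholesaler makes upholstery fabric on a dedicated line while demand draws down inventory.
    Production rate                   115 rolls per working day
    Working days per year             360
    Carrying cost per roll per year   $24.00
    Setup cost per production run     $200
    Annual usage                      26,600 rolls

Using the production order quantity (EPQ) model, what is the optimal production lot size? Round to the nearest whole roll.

Daily demand d = 26,600/360 = 73.889; p = 115; 1 − d/p = 0.35749
EPQ = √(2DS / (H(1 − d/p)))
    = √(2 × 26,600 × 200 / (24 × 0.35749)) ≈ 1,113.61

1,114 rolls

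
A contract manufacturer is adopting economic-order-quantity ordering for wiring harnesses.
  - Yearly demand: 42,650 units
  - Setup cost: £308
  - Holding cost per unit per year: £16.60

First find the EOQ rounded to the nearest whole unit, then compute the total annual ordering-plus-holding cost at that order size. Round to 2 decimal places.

£20,883.53

2DS/H = 2·42,650·308/16.6 = 1,582,674.70
EOQ = √1,582,674.70 ≈ 1,258.04 → Q = 1,258 units
Ordering: D/Q × S = 42,650/1,258 × £308 = £10,442.13
Holding:  Q/2 × H = 1,258/2 × £16.6 = £10,441.40
Total = £10,442.13 + £10,441.40 = £20,883.53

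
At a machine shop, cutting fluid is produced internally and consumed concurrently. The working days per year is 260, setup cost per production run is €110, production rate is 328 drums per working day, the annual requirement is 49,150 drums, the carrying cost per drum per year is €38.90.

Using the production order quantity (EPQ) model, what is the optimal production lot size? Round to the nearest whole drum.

d = 49,150/260 = 189.0385 drums/day;  effective holding cost H(1 − d/p) = 38.9·(1 − 189.0385/328) = 16.48050
Q* = √(2DS / H_eff) = √(2·49,150·110 / 16.48050) ≈ 810.01

810 drums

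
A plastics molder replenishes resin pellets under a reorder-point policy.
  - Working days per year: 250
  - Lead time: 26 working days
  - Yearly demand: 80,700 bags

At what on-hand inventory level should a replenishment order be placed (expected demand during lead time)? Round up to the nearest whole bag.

8,393 bags

Daily demand d = 80,700 / 250 = 322.800 bags/day
Demand during lead time = 322.800 × 26 = 8,392.80
Reorder point = 8,392.80 → round up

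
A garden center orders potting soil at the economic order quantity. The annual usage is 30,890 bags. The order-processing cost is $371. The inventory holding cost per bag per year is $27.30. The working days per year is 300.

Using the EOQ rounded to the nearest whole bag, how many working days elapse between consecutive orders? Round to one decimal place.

8.9 days

2DS/H = 2·30,890·371/27.3 = 839,574.36
EOQ = √839,574.36 ≈ 916.28 → Q = 916 bags
T = Q/D × 300 days = 916/30,890 × 300 = 8.896 days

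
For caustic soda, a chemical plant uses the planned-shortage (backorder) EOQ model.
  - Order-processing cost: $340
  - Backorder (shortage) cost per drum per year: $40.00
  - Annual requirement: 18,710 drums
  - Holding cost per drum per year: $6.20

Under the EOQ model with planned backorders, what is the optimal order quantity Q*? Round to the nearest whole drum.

1,540 drums

Basic EOQ = √(2·18,710·340/6.2) = 1,432.503
Backorder adjustment √((H+b)/b) = √((6.2+40)/40) = 1.0747
Q* = 1,432.503 × 1.0747 ≈ 1,539.52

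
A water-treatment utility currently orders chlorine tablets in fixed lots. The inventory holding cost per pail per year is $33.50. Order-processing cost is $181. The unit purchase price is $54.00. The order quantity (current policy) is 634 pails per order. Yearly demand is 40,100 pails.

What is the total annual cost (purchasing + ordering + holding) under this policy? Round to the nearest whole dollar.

Orders/yr = 40,100/634 = 63.249; ordering cost = 63.249 × $181 = $11,448.11
Average inventory = 634/2 = 317; holding cost = 317 × $33.5 = $10,619.50
Purchase cost = D·C = 40,100 × 54 = $2,165,400.00
Total = $11,448.11 + $10,619.50 + $2,165,400.00 = $2,187,467.61

$2,187,468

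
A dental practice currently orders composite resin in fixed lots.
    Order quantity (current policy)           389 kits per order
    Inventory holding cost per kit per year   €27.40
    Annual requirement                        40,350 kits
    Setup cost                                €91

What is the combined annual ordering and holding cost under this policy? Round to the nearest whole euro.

Annual ordering cost = (D/Q)·S = (40,350/389) × 91 = €9,439.20
Annual holding cost  = (Q/2)·H = (389/2) × 27.4 = €5,329.30
Total = €9,439.20 + €5,329.30 = €14,768.50

€14,769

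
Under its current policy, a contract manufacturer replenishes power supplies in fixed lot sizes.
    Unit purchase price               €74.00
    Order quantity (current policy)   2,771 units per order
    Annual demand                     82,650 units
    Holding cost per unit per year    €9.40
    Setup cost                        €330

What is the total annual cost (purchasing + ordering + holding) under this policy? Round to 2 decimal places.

Orders/yr = 82,650/2,771 = 29.827; ordering cost = 29.827 × €330 = €9,842.84
Average inventory = 2,771/2 = 1385.5; holding cost = 1385.5 × €9.4 = €13,023.70
Purchase cost = D·C = 82,650 × 74 = €6,116,100.00
Total = €9,842.84 + €13,023.70 + €6,116,100.00 = €6,138,966.54

€6,138,966.54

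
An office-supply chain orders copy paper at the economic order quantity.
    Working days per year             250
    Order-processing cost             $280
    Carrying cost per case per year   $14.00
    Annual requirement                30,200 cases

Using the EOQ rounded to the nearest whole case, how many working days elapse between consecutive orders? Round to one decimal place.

9.1 days

Q* = √(2·D·S / H) = √(2·30,200·280 / 14) = √1,208,000.0 ≈ 1,099.09 → Q = 1,099 cases
T = Q/D × 250 days = 1,099/30,200 × 250 = 9.098 days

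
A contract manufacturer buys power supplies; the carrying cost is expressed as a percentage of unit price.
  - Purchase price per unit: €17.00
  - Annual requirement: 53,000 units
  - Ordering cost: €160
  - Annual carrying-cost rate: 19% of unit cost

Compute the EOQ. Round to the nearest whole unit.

2,291 units

Holding cost per unit per year: H = 19% × €17 = €3.2300
Optimal lot size Q* = (2 × 53,000 × €160 / €3.23)^½ ≈ 2,291.46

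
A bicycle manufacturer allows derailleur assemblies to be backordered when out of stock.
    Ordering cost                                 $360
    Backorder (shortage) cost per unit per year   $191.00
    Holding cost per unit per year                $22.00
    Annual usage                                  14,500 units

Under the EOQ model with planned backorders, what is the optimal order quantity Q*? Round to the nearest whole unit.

727 units

Q* = √(2DS/H) · √((H + b)/b)
   = √(2 × 14,500 × 360 / 22) · √((22 + 191) / 191)
   = 688.873 × 1.0560 ≈ 727.46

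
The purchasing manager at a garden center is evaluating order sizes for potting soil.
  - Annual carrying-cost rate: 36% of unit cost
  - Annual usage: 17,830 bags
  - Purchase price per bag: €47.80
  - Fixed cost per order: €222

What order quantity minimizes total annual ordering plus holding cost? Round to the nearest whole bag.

678 bags

Holding cost per bag per year: H = 36% × €47.8 = €17.2080
2DS/H = 2·17,830·222/17.208 = 460,048.81
EOQ = √460,048.81 ≈ 678.27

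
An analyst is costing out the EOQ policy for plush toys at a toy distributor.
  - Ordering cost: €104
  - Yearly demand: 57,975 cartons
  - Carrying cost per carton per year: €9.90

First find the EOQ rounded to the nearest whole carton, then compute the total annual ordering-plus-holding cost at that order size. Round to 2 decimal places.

Optimal lot size Q* = (2 × 57,975 × €104 / €9.9)^½ ≈ 1,103.66 → Q = 1,104 cartons
Orders/yr = 57,975/1,104 = 52.514; ordering cost = 52.514 × €104 = €5,461.41
Average inventory = 1,104/2 = 552; holding cost = 552 × €9.9 = €5,464.80
Total = €5,461.41 + €5,464.80 = €10,926.21

€10,926.21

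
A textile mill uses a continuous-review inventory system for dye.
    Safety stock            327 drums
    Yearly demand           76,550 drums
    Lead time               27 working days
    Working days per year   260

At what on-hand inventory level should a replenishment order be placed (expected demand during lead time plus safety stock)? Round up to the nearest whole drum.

Daily demand d = 76,550 / 260 = 294.423 drums/day
Demand during lead time = 294.423 × 27 = 7,949.42
Reorder point = 7,949.42 + 327 = 8,276.42 → round up

8,277 drums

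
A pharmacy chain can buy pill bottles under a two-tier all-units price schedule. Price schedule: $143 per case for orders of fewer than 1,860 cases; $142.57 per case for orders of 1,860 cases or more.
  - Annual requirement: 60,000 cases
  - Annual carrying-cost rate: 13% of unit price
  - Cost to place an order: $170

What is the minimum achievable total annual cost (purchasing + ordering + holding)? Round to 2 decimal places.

H₁ = 13%×$143 = $18.5900;  H₂ = 13%×$142.57 = $18.5341
EOQ₁ = √(2×60,000×170/18.5900) = 1,047.55  (< 1,860, feasible at tier 1)
EOQ₂ = √(2×60,000×170/18.5341) = 1,049.13  (< 1,860 → use Q = 1,860 at tier-2 price)
TC(tier 1 (EOQ₁), Q≈1,047.6) = $8,599,473.98
TC(tier 2, Q≈1,860.0) = $8,576,920.58
Minimum at tier 2: $8,576,920.58

$8,576,920.58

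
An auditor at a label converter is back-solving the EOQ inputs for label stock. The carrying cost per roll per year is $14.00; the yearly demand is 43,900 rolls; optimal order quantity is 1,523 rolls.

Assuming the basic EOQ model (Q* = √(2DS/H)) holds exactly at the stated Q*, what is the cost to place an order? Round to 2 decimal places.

Since Q* = (2DS/H)^½, squaring gives Q*²·H = 2DS.
S = Q²H / (2D) = 1,523² × 14 / (2 × 43,900) = 369.8566

$369.86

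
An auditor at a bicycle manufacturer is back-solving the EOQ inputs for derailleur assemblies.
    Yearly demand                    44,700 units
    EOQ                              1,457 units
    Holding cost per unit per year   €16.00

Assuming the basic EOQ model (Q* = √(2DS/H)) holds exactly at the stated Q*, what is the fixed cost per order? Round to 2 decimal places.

EOQ relation: Q² = 2DS/H, so rearrange for the unknown.
S = Q²H / (2D) = 1,457² × 16 / (2 × 44,700) = 379.9282

€379.93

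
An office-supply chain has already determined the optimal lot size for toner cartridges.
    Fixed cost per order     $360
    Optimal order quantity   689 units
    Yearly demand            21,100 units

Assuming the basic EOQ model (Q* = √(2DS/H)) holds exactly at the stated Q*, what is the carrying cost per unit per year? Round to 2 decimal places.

$32.00

From Q* = √(2DS/H) ⇒ Q*² = 2DS/H.
H = 2DS / Q² = 2 × 21,100 × 360 / 689² = 32.0020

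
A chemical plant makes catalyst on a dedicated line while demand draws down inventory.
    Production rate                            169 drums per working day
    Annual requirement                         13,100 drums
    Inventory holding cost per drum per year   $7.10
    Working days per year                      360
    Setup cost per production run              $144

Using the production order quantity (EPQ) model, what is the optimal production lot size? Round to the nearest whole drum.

d = 13,100/360 = 36.3889 drums/day;  effective holding cost H(1 − d/p) = 7.1·(1 − 36.3889/169) = 5.57124
Q* = √(2DS / H_eff) = √(2·13,100·144 / 5.57124) ≈ 822.92

823 drums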